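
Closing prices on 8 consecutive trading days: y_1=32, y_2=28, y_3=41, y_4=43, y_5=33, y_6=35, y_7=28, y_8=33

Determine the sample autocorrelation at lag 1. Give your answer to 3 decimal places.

Mean ȳ = (32 + 28 + 41 + 43 + 33 + 35 + 28 + 33)/8 = 34.1250
Numerator Σ_{t=1}^{7}(y_t−ȳ)(y_{t+1}−ȳ) = 22.4844
Denominator Σ(y_t−ȳ)² = 208.8750
r_1 = 22.4844 / 208.8750 = 0.108

0.108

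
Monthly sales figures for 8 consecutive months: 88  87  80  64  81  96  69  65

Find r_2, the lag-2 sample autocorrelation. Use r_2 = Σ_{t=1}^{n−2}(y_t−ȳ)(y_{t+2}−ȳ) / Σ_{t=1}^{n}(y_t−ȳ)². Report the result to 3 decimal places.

-0.647

Mean ȳ = (88 + 87 + 80 + 64 + 81 + 96 + 69 + 65)/8 = 78.7500
Deviations from mean: 9.2500, 8.2500, 1.2500, -14.7500, 2.2500, 17.2500, -9.7500, -13.7500
Σ(y_t−ȳ)(y_{t+2}−ȳ) = (11.5625) + (-121.6875) + (2.8125) + (-254.4375) + (-21.9375) + (-237.1875) = -620.8750
Denominator Σ(y_t−ȳ)² = 959.5000
r_2 = -620.8750 / 959.5000 = -0.647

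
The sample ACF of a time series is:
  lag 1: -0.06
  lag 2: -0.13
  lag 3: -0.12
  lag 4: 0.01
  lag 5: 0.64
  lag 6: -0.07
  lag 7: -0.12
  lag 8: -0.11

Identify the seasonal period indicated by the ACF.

The largest autocorrelation is r_5 = 0.64; the remaining lags stay at or below 0.01.
The dominant spike at lag 5 indicates a seasonal period of 5.

5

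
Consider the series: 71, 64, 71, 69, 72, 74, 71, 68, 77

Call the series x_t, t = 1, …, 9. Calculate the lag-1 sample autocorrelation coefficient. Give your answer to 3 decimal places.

-0.175

Mean x̄ = (71 + 64 + 71 + 69 + 72 + 74 + 71 + 68 + 77)/9 = 70.7778
Numerator Σ_{t=1}^{8}(x_t−x̄)(x_{t+1}−x̄) = -18.8272
Denominator Σ(x_t−x̄)² = 107.5556
r_1 = -18.8272 / 107.5556 = -0.175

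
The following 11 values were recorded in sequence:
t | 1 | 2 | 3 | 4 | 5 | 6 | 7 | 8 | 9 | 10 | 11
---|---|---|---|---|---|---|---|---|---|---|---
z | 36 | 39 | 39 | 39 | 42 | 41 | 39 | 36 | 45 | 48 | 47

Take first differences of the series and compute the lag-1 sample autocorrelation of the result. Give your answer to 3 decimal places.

First differences Δz: 3, 0, 0, 3, -1, -2, -3, 9, 3, -1
Mean of differences = 1.1000
Numerator Σ(Δz_t−Δz̄)(Δz_{t+1}−Δz̄) = -9.1100
Denominator Σ(Δz_t−Δz̄)² = 110.9000
r_1(Δz) = -9.1100 / 110.9000 = -0.082

-0.082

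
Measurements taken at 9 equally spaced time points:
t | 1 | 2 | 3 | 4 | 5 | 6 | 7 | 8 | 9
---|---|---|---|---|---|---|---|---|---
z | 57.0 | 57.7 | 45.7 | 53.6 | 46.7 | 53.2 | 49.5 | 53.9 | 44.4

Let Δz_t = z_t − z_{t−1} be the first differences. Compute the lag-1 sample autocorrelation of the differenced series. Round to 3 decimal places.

-0.732

First differences Δz: 0.7, -12.0, 7.9, -6.9, 6.5, -3.7, 4.4, -9.5
Mean of differences = -1.5750
Numerator Σ(Δz_t−Δz̄)(Δz_{t+1}−Δz̄) = -293.1556
Denominator Σ(Δz_t−Δz̄)² = 400.2150
r_1(Δz) = -293.1556 / 400.2150 = -0.732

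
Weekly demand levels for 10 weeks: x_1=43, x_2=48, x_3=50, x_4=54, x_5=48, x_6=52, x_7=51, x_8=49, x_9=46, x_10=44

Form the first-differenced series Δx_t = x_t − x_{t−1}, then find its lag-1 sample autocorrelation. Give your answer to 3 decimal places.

First differences Δx: 5, 2, 4, -6, 4, -1, -2, -3, -2
Mean of differences = 0.1111
Numerator Σ(Δx_t−Δx̄)(Δx_{t+1}−Δx̄) = -19.7901
Denominator Σ(Δx_t−Δx̄)² = 114.8889
r_1(Δx) = -19.7901 / 114.8889 = -0.172

-0.172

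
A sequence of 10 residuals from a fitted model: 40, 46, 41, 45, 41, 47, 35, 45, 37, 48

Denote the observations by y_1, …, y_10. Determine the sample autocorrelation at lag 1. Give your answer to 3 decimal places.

Mean ȳ = (40 + 46 + 41 + 45 + 41 + 47 + 35 + 45 + 37 + 48)/10 = 42.5000
Numerator Σ_{t=1}^{9}(y_t−ȳ)(y_{t+1}−ȳ) = -124.7500
Denominator Σ(y_t−ȳ)² = 172.5000
r_1 = -124.7500 / 172.5000 = -0.723

-0.723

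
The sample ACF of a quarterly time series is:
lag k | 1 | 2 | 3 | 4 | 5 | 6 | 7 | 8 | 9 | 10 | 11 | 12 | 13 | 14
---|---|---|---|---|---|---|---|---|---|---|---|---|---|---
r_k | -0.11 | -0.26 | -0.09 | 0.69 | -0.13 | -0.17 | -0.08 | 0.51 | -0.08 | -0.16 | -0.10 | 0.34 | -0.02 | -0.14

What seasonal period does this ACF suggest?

4

The largest autocorrelation is r_4 = 0.69, with weaker echoes at lags 8 (0.51) and 12 (0.34); the remaining lags stay at or below -0.02.
The dominant spike at lag 4 indicates a seasonal period of 4.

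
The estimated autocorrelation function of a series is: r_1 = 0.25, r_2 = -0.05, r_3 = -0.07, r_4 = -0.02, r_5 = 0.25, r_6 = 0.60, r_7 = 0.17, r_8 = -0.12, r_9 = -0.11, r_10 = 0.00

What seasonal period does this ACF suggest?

6

The largest autocorrelation is r_6 = 0.60; the remaining lags stay at or below 0.25.
The dominant spike at lag 6 indicates a seasonal period of 6.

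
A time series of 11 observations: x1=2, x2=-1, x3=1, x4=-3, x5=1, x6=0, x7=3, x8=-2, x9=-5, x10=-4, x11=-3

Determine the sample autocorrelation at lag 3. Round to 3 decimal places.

Mean x̄ = (2 − 1 + 1 − 3 + 1 + 0 + 3 − 2 − 5 − 4 − 3)/11 = -1.0000
Numerator Σ_{t=1}^{8}(x_t−x̄)(x_{t+3}−x̄) = -28.0000
Denominator Σ(x_t−x̄)² = 68.0000
r_3 = -28.0000 / 68.0000 = -0.412

-0.412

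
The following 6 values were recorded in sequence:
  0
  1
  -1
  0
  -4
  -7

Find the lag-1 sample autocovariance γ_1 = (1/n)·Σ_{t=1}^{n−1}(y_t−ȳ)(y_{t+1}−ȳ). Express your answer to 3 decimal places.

2.718

Mean ȳ = (0 + 1 − 1 + 0 − 4 − 7)/6 = -1.8333
Deviations: 1.8333, 2.8333, 0.8333, 1.8333, -2.1667, -5.1667
Σ_{t=1}^{5}(y_t−ȳ)(y_{t+1}−ȳ) = 16.3056
γ_1 = 16.3056 / 6 = 2.718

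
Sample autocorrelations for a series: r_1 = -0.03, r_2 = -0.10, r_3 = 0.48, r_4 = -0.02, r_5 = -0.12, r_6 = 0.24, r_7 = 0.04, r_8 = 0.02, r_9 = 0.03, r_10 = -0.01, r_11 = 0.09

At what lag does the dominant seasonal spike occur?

3

The largest autocorrelation is r_3 = 0.48, with a weaker echo at lag 6 (0.24); the remaining lags stay at or below 0.09.
The dominant spike at lag 3 indicates a seasonal period of 3.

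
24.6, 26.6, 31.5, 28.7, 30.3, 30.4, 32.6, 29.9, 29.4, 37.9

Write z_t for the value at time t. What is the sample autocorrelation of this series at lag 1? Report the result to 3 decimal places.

Mean z̄ = (24.6 + 26.6 + 31.5 + 28.7 + 30.3 + 30.4 + 32.6 + 29.9 + 29.4 + 37.9)/10 = 30.1900
Numerator Σ_{t=1}^{9}(z_t−z̄)(z_{t+1}−z̄) = 7.2179
Denominator Σ(z_t−z̄)² = 114.0890
r_1 = 7.2179 / 114.0890 = 0.063

0.063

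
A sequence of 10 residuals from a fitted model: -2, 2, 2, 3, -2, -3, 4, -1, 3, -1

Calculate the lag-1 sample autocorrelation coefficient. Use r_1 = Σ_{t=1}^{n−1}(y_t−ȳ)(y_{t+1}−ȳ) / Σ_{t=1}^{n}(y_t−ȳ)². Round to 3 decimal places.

-0.346

Mean ȳ = (-2 + 2 + 2 + 3 − 2 − 3 + 4 − 1 + 3 − 1)/10 = 0.5000
Numerator Σ_{t=1}^{9}(y_t−ȳ)(y_{t+1}−ȳ) = -20.2500
Denominator Σ(y_t−ȳ)² = 58.5000
r_1 = -20.2500 / 58.5000 = -0.346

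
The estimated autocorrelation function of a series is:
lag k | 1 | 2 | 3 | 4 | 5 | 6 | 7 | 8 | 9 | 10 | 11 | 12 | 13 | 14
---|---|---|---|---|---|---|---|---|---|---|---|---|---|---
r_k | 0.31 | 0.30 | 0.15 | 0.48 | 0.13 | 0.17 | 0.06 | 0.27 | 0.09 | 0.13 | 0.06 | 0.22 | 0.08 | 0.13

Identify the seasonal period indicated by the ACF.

The largest autocorrelation is r_4 = 0.48; the remaining lags stay at or below 0.31. The elevated value at lag 1 (0.31), dropping to 0.30 at lag 2, reflects decaying short-term dependence rather than seasonality.
The dominant spike at lag 4 indicates a seasonal period of 4.

4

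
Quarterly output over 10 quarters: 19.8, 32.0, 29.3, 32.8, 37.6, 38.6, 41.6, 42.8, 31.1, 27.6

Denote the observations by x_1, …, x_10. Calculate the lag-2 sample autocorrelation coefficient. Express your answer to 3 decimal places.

Mean x̄ = (19.8 + 32.0 + 29.3 + 32.8 + 37.6 + 38.6 + 41.6 + 42.8 + 31.1 + 27.6)/10 = 33.3200
Numerator Σ_{t=1}^{8}(x_t−x̄)(x_{t+2}−x̄) = 47.9712
Denominator Σ(x_t−x̄)² = 443.2360
r_2 = 47.9712 / 443.2360 = 0.108

0.108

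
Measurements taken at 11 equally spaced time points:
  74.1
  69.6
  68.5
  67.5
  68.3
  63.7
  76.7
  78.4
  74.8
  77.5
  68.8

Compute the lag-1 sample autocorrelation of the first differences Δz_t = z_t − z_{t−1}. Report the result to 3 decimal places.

-0.231

First differences Δz: -4.5, -1.1, -1.0, 0.8, -4.6, 13.0, 1.7, -3.6, 2.7, -8.7
Mean of differences = -0.5300
Numerator Σ(Δz_t−Δz̄)(Δz_{t+1}−Δz̄) = -71.5539
Denominator Σ(Δz_t−Δz̄)² = 309.2810
r_1(Δz) = -71.5539 / 309.2810 = -0.231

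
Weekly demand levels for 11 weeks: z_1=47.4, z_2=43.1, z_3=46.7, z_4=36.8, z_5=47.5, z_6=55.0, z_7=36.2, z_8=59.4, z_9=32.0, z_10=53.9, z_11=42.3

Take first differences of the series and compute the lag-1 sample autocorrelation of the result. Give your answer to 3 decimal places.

-0.837

First differences Δz: -4.3, 3.6, -9.9, 10.7, 7.5, -18.8, 23.2, -27.4, 21.9, -11.6
Mean of differences = -0.5100
Numerator Σ(Δz_t−Δz̄)(Δz_{t+1}−Δz̄) = -2138.4921
Denominator Σ(Δz_t−Δz̄)² = 2554.2090
r_1(Δz) = -2138.4921 / 2554.2090 = -0.837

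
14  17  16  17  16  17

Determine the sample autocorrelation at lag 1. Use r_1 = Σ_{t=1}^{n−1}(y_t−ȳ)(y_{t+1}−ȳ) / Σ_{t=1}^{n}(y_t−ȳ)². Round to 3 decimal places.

Mean ȳ = (14 + 17 + 16 + 17 + 16 + 17)/6 = 16.1667
Deviations from mean: -2.1667, 0.8333, -0.1667, 0.8333, -0.1667, 0.8333
Σ(y_t−ȳ)(y_{t+1}−ȳ) = (-1.8056) + (-0.1389) + (-0.1389) + (-0.1389) + (-0.1389) = -2.3611
Denominator Σ(y_t−ȳ)² = 6.8333
r_1 = -2.3611 / 6.8333 = -0.346

-0.346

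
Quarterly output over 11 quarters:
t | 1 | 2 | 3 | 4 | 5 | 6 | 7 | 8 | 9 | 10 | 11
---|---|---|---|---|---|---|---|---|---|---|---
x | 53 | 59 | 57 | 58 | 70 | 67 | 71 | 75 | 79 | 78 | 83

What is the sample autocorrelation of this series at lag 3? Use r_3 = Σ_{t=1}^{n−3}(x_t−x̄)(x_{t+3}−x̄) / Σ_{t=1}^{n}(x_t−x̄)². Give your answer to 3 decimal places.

Mean x̄ = (53 + 59 + 57 + 58 + 70 + 67 + 71 + 75 + 79 + 78 + 83)/11 = 68.1818
Numerator Σ_{t=1}^{8}(x_t−x̄)(x_{t+3}−x̄) = 250.7190
Denominator Σ(x_t−x̄)² = 1035.6364
r_3 = 250.7190 / 1035.6364 = 0.242

0.242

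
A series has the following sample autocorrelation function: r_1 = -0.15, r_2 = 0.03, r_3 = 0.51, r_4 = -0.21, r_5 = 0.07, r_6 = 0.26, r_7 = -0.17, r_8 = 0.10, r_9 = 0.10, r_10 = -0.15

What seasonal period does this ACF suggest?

3

The largest autocorrelation is r_3 = 0.51, with a weaker echo at lag 6 (0.26); the remaining lags stay at or below 0.10.
The dominant spike at lag 3 indicates a seasonal period of 3.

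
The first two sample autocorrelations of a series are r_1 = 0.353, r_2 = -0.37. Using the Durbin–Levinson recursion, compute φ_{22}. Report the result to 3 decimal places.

-0.565

φ_{22} = (r_2 − r_1²) / (1 − r_1²)
r_1² = (0.353)² = 0.124609
Numerator = -0.37 − 0.1246 = -0.4946; denominator = 1 − 0.1246 = 0.8754
φ_{22} = -0.4946 / 0.8754 = -0.565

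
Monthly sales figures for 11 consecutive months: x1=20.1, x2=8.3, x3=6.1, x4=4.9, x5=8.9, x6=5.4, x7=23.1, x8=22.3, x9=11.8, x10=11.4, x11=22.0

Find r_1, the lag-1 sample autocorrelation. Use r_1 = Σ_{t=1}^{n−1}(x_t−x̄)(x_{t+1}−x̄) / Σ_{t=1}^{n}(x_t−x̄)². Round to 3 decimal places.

Mean x̄ = (20.1 + 8.3 + 6.1 + 4.9 + 8.9 + 5.4 + 23.1 + 22.3 + 11.8 + 11.4 + 22.0)/11 = 13.1182
Numerator Σ_{t=1}^{10}(x_t−x̄)(x_{t+1}−x̄) = 114.5851
Denominator Σ(x_t−x̄)² = 533.6364
r_1 = 114.5851 / 533.6364 = 0.215

0.215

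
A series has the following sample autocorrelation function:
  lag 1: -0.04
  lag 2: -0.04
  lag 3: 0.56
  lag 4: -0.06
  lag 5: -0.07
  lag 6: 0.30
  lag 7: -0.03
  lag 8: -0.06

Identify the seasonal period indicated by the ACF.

The largest autocorrelation is r_3 = 0.56, with a weaker echo at lag 6 (0.30); the remaining lags stay at or below -0.03.
The dominant spike at lag 3 indicates a seasonal period of 3.

3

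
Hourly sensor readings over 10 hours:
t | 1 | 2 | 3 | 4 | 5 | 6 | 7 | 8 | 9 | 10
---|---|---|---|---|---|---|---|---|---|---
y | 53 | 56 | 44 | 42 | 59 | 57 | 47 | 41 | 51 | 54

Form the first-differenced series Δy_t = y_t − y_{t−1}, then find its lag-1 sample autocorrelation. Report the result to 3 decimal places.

First differences Δy: 3, -12, -2, 17, -2, -10, -6, 10, 3
Mean of differences = 0.1111
Numerator Σ(Δy_t−Δȳ)(Δy_{t+1}−Δȳ) = -29.4568
Denominator Σ(Δy_t−Δȳ)² = 694.8889
r_1(Δy) = -29.4568 / 694.8889 = -0.042

-0.042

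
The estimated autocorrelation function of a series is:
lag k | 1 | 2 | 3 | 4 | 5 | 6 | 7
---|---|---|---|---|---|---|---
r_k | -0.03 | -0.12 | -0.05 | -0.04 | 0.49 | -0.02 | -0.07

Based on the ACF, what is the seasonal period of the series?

5

The largest autocorrelation is r_5 = 0.49; the remaining lags stay at or below -0.02.
The dominant spike at lag 5 indicates a seasonal period of 5.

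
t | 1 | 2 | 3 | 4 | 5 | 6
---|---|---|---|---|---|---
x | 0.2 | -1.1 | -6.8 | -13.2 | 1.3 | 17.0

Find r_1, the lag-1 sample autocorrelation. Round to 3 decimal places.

0.182

Mean x̄ = (0.2 − 1.1 − 6.8 − 13.2 + 1.3 + 17.0)/6 = -0.4333
Deviations from mean: 0.6333, -0.6667, -6.3667, -12.7667, 1.7333, 17.4333
Numerator Σ_{t=1}^{5}(x_t−x̄)(x_{t+1}−x̄) = 93.1922
Denominator Σ(x_t−x̄)² = 511.2933
r_1 = 93.1922 / 511.2933 = 0.182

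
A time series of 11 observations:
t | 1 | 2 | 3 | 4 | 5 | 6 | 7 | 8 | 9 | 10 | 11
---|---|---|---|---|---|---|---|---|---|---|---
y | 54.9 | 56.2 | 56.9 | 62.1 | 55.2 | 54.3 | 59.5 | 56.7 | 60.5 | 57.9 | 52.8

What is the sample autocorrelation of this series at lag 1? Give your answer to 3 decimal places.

-0.156

Mean ȳ = (54.9 + 56.2 + 56.9 + 62.1 + 55.2 + 54.3 + 59.5 + 56.7 + 60.5 + 57.9 + 52.8)/11 = 57.0000
Numerator Σ_{t=1}^{10}(y_t−ȳ)(y_{t+1}−ȳ) = -12.2500
Denominator Σ(y_t−ȳ)² = 78.6400
r_1 = -12.2500 / 78.6400 = -0.156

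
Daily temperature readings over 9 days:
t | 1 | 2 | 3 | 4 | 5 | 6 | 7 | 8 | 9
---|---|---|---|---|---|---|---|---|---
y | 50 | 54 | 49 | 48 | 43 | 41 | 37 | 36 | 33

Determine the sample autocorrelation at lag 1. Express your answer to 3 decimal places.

0.702

Mean ȳ = (50 + 54 + 49 + 48 + 43 + 41 + 37 + 36 + 33)/9 = 43.4444
Numerator Σ_{t=1}^{8}(y_t−ȳ)(y_{t+1}−ȳ) = 293.6914
Denominator Σ(y_t−ȳ)² = 418.2222
r_1 = 293.6914 / 418.2222 = 0.702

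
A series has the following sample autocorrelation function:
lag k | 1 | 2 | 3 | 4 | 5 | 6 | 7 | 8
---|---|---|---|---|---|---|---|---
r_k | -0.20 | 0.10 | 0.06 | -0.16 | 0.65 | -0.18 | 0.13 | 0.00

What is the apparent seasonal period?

5

The largest autocorrelation is r_5 = 0.65; the remaining lags stay at or below 0.13.
The dominant spike at lag 5 indicates a seasonal period of 5.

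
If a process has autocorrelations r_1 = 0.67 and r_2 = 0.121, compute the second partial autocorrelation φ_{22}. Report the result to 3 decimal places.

-0.595

φ_{22} = (r_2 − r_1²) / (1 − r_1²)
r_1² = (0.67)² = 0.4489
Numerator = 0.121 − 0.4489 = -0.3279; denominator = 1 − 0.4489 = 0.5511
φ_{22} = -0.3279 / 0.5511 = -0.595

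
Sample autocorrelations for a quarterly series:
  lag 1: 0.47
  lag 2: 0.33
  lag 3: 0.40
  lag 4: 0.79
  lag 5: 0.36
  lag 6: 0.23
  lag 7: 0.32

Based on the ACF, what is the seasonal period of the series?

4

The largest autocorrelation is r_4 = 0.79; the remaining lags stay at or below 0.47. The elevated value at lag 1 (0.47), dropping to 0.33 at lag 2, reflects decaying short-term dependence rather than seasonality.
The dominant spike at lag 4 indicates a seasonal period of 4.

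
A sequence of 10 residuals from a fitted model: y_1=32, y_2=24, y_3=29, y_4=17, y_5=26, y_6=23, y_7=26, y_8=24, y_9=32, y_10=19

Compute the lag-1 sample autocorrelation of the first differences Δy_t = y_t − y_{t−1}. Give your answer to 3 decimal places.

-0.655

First differences Δy: -8, 5, -12, 9, -3, 3, -2, 8, -13
Mean of differences = -1.4444
Numerator Σ(Δy_t−Δȳ)(Δy_{t+1}−Δȳ) = -360.5309
Denominator Σ(Δy_t−Δȳ)² = 550.2222
r_1(Δy) = -360.5309 / 550.2222 = -0.655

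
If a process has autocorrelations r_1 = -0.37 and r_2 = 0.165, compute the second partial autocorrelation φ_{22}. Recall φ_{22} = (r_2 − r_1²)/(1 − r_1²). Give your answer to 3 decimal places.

φ_{22} = (r_2 − r_1²) / (1 − r_1²)
r_1² = (-0.37)² = 0.1369
Numerator = 0.165 − 0.1369 = 0.0281; denominator = 1 − 0.1369 = 0.8631
φ_{22} = 0.0281 / 0.8631 = 0.033

0.033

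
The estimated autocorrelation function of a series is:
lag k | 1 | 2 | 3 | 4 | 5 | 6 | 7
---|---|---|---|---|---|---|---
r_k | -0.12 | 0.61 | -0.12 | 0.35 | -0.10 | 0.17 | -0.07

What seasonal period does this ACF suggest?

The largest autocorrelation is r_2 = 0.61, with weaker echoes at lags 4 (0.35) and 6 (0.17); the remaining lags stay at or below -0.07.
The dominant spike at lag 2 indicates a seasonal period of 2.

2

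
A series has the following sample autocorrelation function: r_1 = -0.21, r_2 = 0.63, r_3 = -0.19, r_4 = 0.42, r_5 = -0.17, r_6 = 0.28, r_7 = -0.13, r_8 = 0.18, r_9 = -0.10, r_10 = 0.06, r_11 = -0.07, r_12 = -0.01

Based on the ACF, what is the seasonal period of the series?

The largest autocorrelation is r_2 = 0.63, with weaker echoes at lags 4 (0.42), 6 (0.28) and 8 (0.18); the remaining lags stay at or below 0.06.
The dominant spike at lag 2 indicates a seasonal period of 2.

2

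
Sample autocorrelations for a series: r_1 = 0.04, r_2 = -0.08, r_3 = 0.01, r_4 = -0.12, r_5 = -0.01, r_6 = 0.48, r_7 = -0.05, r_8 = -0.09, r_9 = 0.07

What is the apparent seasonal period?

The largest autocorrelation is r_6 = 0.48; the remaining lags stay at or below 0.07.
The dominant spike at lag 6 indicates a seasonal period of 6.

6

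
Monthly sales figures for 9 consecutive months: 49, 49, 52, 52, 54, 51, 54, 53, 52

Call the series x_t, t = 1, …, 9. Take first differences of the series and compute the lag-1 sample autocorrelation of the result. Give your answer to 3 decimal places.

-0.585

First differences Δx: 0, 3, 0, 2, -3, 3, -1, -1
Mean of differences = 0.3750
Numerator Σ(Δx_t−Δx̄)(Δx_{t+1}−Δx̄) = -18.6406
Denominator Σ(Δx_t−Δx̄)² = 31.8750
r_1(Δx) = -18.6406 / 31.8750 = -0.585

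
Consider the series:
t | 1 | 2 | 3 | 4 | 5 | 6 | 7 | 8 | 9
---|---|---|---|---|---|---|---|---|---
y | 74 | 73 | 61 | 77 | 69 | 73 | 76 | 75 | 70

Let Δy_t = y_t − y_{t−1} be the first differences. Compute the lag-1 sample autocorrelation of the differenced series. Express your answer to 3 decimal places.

First differences Δy: -1, -12, 16, -8, 4, 3, -1, -5
Mean of differences = -0.5000
Numerator Σ(Δy_t−Δȳ)(Δy_{t+1}−Δȳ) = -325.2500
Denominator Σ(Δy_t−Δȳ)² = 514.0000
r_1(Δy) = -325.2500 / 514.0000 = -0.633

-0.633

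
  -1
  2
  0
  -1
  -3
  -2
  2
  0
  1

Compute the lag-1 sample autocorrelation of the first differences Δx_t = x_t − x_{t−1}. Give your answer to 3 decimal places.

First differences Δx: 3, -2, -1, -2, 1, 4, -2, 1
Mean of differences = 0.2500
Numerator Σ(Δx_t−Δx̄)(Δx_{t+1}−Δx̄) = -9.5625
Denominator Σ(Δx_t−Δx̄)² = 39.5000
r_1(Δx) = -9.5625 / 39.5000 = -0.242

-0.242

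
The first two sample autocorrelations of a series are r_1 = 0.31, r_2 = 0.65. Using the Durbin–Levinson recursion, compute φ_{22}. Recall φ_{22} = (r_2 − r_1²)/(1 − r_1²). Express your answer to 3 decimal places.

0.613

φ_{22} = (r_2 − r_1²) / (1 − r_1²)
r_1² = (0.31)² = 0.0961
Numerator = 0.65 − 0.0961 = 0.5539; denominator = 1 − 0.0961 = 0.9039
φ_{22} = 0.5539 / 0.9039 = 0.613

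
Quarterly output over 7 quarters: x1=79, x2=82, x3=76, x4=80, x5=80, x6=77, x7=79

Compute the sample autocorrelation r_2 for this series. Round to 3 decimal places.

-0.083

Mean x̄ = (79 + 82 + 76 + 80 + 80 + 77 + 79)/7 = 79.0000
Deviations from mean: 0.0000, 3.0000, -3.0000, 1.0000, 1.0000, -2.0000, 0.0000
Numerator Σ_{t=1}^{5}(x_t−x̄)(x_{t+2}−x̄) = -2.0000
Denominator Σ(x_t−x̄)² = 24.0000
r_2 = -2.0000 / 24.0000 = -0.083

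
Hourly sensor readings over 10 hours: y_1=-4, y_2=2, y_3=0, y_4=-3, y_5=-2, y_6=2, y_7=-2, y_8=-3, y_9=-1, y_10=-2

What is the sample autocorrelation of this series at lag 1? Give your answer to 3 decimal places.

Mean ȳ = (-4 + 2 + 0 − 3 − 2 + 2 − 2 − 3 − 1 − 2)/10 = -1.3000
Numerator Σ_{t=1}^{9}(y_t−ȳ)(y_{t+1}−ȳ) = -9.7900
Denominator Σ(y_t−ȳ)² = 38.1000
r_1 = -9.7900 / 38.1000 = -0.257

-0.257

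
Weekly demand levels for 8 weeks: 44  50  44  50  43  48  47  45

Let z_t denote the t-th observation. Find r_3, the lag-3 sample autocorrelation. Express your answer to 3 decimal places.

-0.330

Mean z̄ = (44 + 50 + 44 + 50 + 43 + 48 + 47 + 45)/8 = 46.3750
Σ(z_t−z̄)(z_{t+3}−z̄) = (-8.6094) + (-12.2344) + (-3.8594) + (2.2656) + (4.6406) = -17.7969
Denominator Σ(z_t−z̄)² = 53.8750
r_3 = -17.7969 / 53.8750 = -0.330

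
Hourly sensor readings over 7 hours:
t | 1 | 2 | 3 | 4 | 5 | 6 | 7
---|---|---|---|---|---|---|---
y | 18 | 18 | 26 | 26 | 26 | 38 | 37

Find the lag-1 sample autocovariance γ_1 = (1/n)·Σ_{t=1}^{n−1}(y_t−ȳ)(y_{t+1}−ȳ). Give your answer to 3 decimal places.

Mean ȳ = (18 + 18 + 26 + 26 + 26 + 38 + 37)/7 = 27.0000
Deviations: -9.0000, -9.0000, -1.0000, -1.0000, -1.0000, 11.0000, 10.0000
Σ_{t=1}^{6}(y_t−ȳ)(y_{t+1}−ȳ) = 191.0000
γ_1 = 191.0000 / 7 = 27.286

27.286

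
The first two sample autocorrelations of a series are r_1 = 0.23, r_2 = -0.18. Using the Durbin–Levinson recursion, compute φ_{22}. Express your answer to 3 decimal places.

-0.246

φ_{22} = (r_2 − r_1²) / (1 − r_1²)
r_1² = (0.23)² = 0.0529
Numerator = -0.18 − 0.0529 = -0.2329; denominator = 1 − 0.0529 = 0.9471
φ_{22} = -0.2329 / 0.9471 = -0.246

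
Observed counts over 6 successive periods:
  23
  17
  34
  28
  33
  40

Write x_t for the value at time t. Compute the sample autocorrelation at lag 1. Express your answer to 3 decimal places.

0.139

Mean x̄ = (23 + 17 + 34 + 28 + 33 + 40)/6 = 29.1667
Deviations from mean: -6.1667, -12.1667, 4.8333, -1.1667, 3.8333, 10.8333
Σ(x_t−x̄)(x_{t+1}−x̄) = (75.0278) + (-58.8056) + (-5.6389) + (-4.4722) + (41.5278) = 47.6389
Denominator Σ(x_t−x̄)² = 342.8333
r_1 = 47.6389 / 342.8333 = 0.139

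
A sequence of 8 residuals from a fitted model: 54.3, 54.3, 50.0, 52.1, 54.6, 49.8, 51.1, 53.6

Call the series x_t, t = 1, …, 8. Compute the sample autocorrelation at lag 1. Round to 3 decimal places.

-0.166

Mean x̄ = (54.3 + 54.3 + 50.0 + 52.1 + 54.6 + 49.8 + 51.1 + 53.6)/8 = 52.4750
Numerator Σ_{t=1}^{7}(x_t−x̄)(x_{t+1}−x̄) = -4.6081
Denominator Σ(x_t−x̄)² = 27.7550
r_1 = -4.6081 / 27.7550 = -0.166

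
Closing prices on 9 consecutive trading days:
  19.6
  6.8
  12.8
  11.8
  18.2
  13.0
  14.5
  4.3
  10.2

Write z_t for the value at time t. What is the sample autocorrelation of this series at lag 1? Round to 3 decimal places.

-0.213

Mean z̄ = (19.6 + 6.8 + 12.8 + 11.8 + 18.2 + 13.0 + 14.5 + 4.3 + 10.2)/9 = 12.3556
Numerator Σ_{t=1}^{8}(z_t−z̄)(z_{t+1}−z̄) = -40.9720
Denominator Σ(z_t−z̄)² = 192.5622
r_1 = -40.9720 / 192.5622 = -0.213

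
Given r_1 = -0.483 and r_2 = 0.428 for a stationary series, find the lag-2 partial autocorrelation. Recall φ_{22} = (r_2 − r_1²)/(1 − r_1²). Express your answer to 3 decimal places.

0.254

φ_{22} = (r_2 − r_1²) / (1 − r_1²)
r_1² = (-0.483)² = 0.233289
Numerator = 0.428 − 0.2333 = 0.1947; denominator = 1 − 0.2333 = 0.7667
φ_{22} = 0.1947 / 0.7667 = 0.254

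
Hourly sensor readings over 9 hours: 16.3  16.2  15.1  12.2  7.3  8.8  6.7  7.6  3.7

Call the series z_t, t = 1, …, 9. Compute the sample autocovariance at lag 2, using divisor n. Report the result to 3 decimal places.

Mean z̄ = (16.3 + 16.2 + 15.1 + 12.2 + 7.3 + 8.8 + 6.7 + 7.6 + 3.7)/9 = 10.4333
Σ_{t=1}^{7}(z_t−z̄)(z_{t+2}−z̄) = 61.5211
γ_2 = 61.5211 / 9 = 6.836

6.836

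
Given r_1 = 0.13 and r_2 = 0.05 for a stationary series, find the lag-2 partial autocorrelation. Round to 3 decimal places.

0.034

φ_{22} = (r_2 − r_1²) / (1 − r_1²)
r_1² = (0.13)² = 0.0169
Numerator = 0.05 − 0.0169 = 0.0331; denominator = 1 − 0.0169 = 0.9831
φ_{22} = 0.0331 / 0.9831 = 0.034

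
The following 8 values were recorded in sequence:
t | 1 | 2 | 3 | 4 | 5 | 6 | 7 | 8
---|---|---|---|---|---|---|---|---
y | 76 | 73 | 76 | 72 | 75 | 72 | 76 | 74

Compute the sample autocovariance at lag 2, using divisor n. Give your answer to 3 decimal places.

Mean ȳ = (76 + 73 + 76 + 72 + 75 + 72 + 76 + 74)/8 = 74.2500
Deviations: 1.7500, -1.2500, 1.7500, -2.2500, 0.7500, -2.2500, 1.7500, -0.2500
Σ_{t=1}^{6}(y_t−ȳ)(y_{t+2}−ȳ) = 14.1250
γ_2 = 14.1250 / 8 = 1.766

1.766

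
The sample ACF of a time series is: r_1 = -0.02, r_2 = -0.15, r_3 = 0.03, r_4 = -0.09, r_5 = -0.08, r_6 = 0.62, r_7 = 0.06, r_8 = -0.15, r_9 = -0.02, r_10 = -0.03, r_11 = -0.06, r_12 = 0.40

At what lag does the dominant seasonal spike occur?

6

The largest autocorrelation is r_6 = 0.62, with a weaker echo at lag 12 (0.40); the remaining lags stay at or below 0.06.
The dominant spike at lag 6 indicates a seasonal period of 6.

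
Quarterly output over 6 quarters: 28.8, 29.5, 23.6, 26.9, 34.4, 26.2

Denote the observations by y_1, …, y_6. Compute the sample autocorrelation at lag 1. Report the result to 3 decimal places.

-0.293

Mean ȳ = (28.8 + 29.5 + 23.6 + 26.9 + 34.4 + 26.2)/6 = 28.2333
Deviations from mean: 0.5667, 1.2667, -4.6333, -1.3333, 6.1667, -2.0333
Numerator Σ_{t=1}^{5}(y_t−ȳ)(y_{t+1}−ȳ) = -19.7344
Denominator Σ(y_t−ȳ)² = 67.3333
r_1 = -19.7344 / 67.3333 = -0.293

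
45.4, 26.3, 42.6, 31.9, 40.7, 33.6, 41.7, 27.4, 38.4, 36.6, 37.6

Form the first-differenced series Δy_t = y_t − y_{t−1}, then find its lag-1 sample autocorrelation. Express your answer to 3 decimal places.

First differences Δy: -19.1, 16.3, -10.7, 8.8, -7.1, 8.1, -14.3, 11.0, -1.8, 1.0
Mean of differences = -0.7800
Numerator Σ(Δy_t−Δȳ)(Δy_{t+1}−Δȳ) = -987.1944
Denominator Σ(Δy_t−Δȳ)² = 1262.0960
r_1(Δy) = -987.1944 / 1262.0960 = -0.782

-0.782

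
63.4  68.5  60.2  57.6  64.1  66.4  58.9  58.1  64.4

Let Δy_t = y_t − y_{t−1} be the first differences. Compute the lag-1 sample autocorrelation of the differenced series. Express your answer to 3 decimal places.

-0.153

First differences Δy: 5.1, -8.3, -2.6, 6.5, 2.3, -7.5, -0.8, 6.3
Mean of differences = 0.1250
Numerator Σ(Δy_t−Δȳ)(Δy_{t+1}−Δȳ) = -37.7056
Denominator Σ(Δy_t−Δȳ)² = 245.6550
r_1(Δy) = -37.7056 / 245.6550 = -0.153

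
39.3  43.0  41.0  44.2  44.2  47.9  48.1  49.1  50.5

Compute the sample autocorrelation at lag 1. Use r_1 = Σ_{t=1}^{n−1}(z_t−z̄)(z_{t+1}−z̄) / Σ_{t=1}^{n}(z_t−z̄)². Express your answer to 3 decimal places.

Mean z̄ = (39.3 + 43.0 + 41.0 + 44.2 + 44.2 + 47.9 + 48.1 + 49.1 + 50.5)/9 = 45.2556
Numerator Σ_{t=1}^{8}(z_t−z̄)(z_{t+1}−z̄) = 64.4658
Denominator Σ(z_t−z̄)² = 118.2622
r_1 = 64.4658 / 118.2622 = 0.545

0.545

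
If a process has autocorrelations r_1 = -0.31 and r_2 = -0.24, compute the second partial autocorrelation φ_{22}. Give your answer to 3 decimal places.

φ_{22} = (r_2 − r_1²) / (1 − r_1²)
r_1² = (-0.31)² = 0.0961
Numerator = -0.24 − 0.0961 = -0.3361; denominator = 1 − 0.0961 = 0.9039
φ_{22} = -0.3361 / 0.9039 = -0.372

-0.372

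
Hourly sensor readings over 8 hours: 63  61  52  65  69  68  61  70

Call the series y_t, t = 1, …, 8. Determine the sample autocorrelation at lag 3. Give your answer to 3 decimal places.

-0.147

Mean ȳ = (63 + 61 + 52 + 65 + 69 + 68 + 61 + 70)/8 = 63.6250
Deviations from mean: -0.6250, -2.6250, -11.6250, 1.3750, 5.3750, 4.3750, -2.6250, 6.3750
Σ(y_t−ȳ)(y_{t+3}−ȳ) = (-0.8594) + (-14.1094) + (-50.8594) + (-3.6094) + (34.2656) = -35.1719
Denominator Σ(y_t−ȳ)² = 239.8750
r_3 = -35.1719 / 239.8750 = -0.147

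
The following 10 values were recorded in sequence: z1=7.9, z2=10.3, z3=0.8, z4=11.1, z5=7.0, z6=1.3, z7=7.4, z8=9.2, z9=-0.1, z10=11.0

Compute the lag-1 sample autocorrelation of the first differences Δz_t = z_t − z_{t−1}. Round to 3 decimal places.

-0.559

First differences Δz: 2.4, -9.5, 10.3, -4.1, -5.7, 6.1, 1.8, -9.3, 11.1
Mean of differences = 0.3444
Numerator Σ(Δz_t−Δz̄)(Δz_{t+1}−Δz̄) = -279.8064
Denominator Σ(Δz_t−Δz̄)² = 500.4822
r_1(Δz) = -279.8064 / 500.4822 = -0.559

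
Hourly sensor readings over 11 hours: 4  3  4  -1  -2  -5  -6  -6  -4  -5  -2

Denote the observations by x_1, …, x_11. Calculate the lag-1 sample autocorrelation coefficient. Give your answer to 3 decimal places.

Mean x̄ = (4 + 3 + 4 − 1 − 2 − 5 − 6 − 6 − 4 − 5 − 2)/11 = -1.8182
Numerator Σ_{t=1}^{10}(x_t−x̄)(x_{t+1}−x̄) = 108.6942
Denominator Σ(x_t−x̄)² = 151.6364
r_1 = 108.6942 / 151.6364 = 0.717

0.717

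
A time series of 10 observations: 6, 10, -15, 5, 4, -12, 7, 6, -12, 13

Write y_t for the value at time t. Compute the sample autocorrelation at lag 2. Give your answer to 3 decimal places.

Mean ȳ = (6 + 10 − 15 + 5 + 4 − 12 + 7 + 6 − 12 + 13)/10 = 1.2000
Numerator Σ_{t=1}^{8}(y_t−ȳ)(y_{t+2}−ȳ) = -206.8800
Denominator Σ(y_t−ȳ)² = 929.6000
r_2 = -206.8800 / 929.6000 = -0.223

-0.223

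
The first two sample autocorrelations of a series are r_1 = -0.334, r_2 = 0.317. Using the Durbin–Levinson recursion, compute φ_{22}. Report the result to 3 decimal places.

0.231

φ_{22} = (r_2 − r_1²) / (1 − r_1²)
r_1² = (-0.334)² = 0.111556
Numerator = 0.317 − 0.1116 = 0.2054; denominator = 1 − 0.1116 = 0.8884
φ_{22} = 0.2054 / 0.8884 = 0.231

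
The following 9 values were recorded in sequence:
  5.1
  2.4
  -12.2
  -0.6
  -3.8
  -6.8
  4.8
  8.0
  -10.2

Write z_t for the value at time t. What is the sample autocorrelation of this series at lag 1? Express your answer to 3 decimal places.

-0.174

Mean z̄ = (5.1 + 2.4 − 12.2 − 0.6 − 3.8 − 6.8 + 4.8 + 8.0 − 10.2)/9 = -1.4778
Numerator Σ_{t=1}^{8}(z_t−z̄)(z_{t+1}−z̄) = -71.7416
Denominator Σ(z_t−z̄)² = 413.0756
r_1 = -71.7416 / 413.0756 = -0.174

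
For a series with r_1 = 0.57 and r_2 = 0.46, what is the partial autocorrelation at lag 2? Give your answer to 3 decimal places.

φ_{22} = (r_2 − r_1²) / (1 − r_1²)
r_1² = (0.57)² = 0.3249
Numerator = 0.46 − 0.3249 = 0.1351; denominator = 1 − 0.3249 = 0.6751
φ_{22} = 0.1351 / 0.6751 = 0.200

0.200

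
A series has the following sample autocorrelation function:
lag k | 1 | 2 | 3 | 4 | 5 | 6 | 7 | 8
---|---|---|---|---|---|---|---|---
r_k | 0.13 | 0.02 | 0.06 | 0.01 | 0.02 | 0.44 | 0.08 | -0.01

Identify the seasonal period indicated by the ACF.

The largest autocorrelation is r_6 = 0.44; the remaining lags stay at or below 0.13.
The dominant spike at lag 6 indicates a seasonal period of 6.

6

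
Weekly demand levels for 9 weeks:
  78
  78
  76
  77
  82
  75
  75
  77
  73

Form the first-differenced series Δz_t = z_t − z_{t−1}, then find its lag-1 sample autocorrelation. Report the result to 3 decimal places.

First differences Δz: 0, -2, 1, 5, -7, 0, 2, -4
Mean of differences = -0.6250
Numerator Σ(Δz_t−Δz̄)(Δz_{t+1}−Δz̄) = -41.0156
Denominator Σ(Δz_t−Δz̄)² = 95.8750
r_1(Δz) = -41.0156 / 95.8750 = -0.428

-0.428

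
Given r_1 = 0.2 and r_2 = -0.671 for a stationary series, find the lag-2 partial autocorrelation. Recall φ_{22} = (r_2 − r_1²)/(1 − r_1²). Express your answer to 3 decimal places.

-0.741

φ_{22} = (r_2 − r_1²) / (1 − r_1²)
r_1² = (0.2)² = 0.04
Numerator = -0.671 − 0.0400 = -0.7110; denominator = 1 − 0.0400 = 0.9600
φ_{22} = -0.7110 / 0.9600 = -0.741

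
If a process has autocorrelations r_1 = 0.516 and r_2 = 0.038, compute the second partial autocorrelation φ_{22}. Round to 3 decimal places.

φ_{22} = (r_2 − r_1²) / (1 − r_1²)
r_1² = (0.516)² = 0.266256
Numerator = 0.038 − 0.2663 = -0.2283; denominator = 1 − 0.2663 = 0.7337
φ_{22} = -0.2283 / 0.7337 = -0.311

-0.311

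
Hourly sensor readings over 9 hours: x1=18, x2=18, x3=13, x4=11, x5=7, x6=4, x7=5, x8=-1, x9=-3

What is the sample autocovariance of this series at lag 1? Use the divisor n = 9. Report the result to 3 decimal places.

Mean x̄ = (18 + 18 + 13 + 11 + 7 + 4 + 5 − 1 − 3)/9 = 8.0000
Σ_{t=1}^{8}(x_t−x̄)(x_{t+1}−x̄) = 304.0000
γ_1 = 304.0000 / 9 = 33.778

33.778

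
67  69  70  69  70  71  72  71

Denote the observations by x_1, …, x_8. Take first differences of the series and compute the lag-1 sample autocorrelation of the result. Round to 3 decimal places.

-0.135

First differences Δx: 2, 1, -1, 1, 1, 1, -1
Mean of differences = 0.5714
Numerator Σ(Δx_t−Δx̄)(Δx_{t+1}−Δx̄) = -1.0408
Denominator Σ(Δx_t−Δx̄)² = 7.7143
r_1(Δx) = -1.0408 / 7.7143 = -0.135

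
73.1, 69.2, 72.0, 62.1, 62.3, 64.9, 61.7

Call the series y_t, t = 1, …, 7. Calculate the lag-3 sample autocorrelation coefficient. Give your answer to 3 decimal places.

Mean ȳ = (73.1 + 69.2 + 72.0 + 62.1 + 62.3 + 64.9 + 61.7)/7 = 66.4714
Deviations from mean: 6.6286, 2.7286, 5.5286, -4.3714, -4.1714, -1.5714, -4.7714
Σ(y_t−ȳ)(y_{t+3}−ȳ) = (-28.9763) + (-11.3820) + (-8.6878) + (20.8580) = -28.1882
Denominator Σ(y_t−ȳ)² = 143.6943
r_3 = -28.1882 / 143.6943 = -0.196

-0.196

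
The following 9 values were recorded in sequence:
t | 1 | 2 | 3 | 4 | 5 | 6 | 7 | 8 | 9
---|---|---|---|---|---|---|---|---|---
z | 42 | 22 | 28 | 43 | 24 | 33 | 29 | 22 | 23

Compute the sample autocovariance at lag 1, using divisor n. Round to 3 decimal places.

Mean z̄ = (42 + 22 + 28 + 43 + 24 + 33 + 29 + 22 + 23)/9 = 29.5556
Σ_{t=1}^{8}(z_t−z̄)(z_{t+1}−z̄) = -145.1975
γ_1 = -145.1975 / 9 = -16.133

-16.133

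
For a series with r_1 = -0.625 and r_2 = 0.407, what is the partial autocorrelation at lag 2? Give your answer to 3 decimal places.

φ_{22} = (r_2 − r_1²) / (1 − r_1²)
r_1² = (-0.625)² = 0.390625
Numerator = 0.407 − 0.3906 = 0.0164; denominator = 1 − 0.3906 = 0.6094
φ_{22} = 0.0164 / 0.6094 = 0.027

0.027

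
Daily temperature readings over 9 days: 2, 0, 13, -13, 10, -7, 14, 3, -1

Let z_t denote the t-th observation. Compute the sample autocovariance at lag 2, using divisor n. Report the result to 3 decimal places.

Mean z̄ = (2 + 0 + 13 − 13 + 10 − 7 + 14 + 3 − 1)/9 = 2.3333
Σ_{t=1}^{7}(z_t−z̄)(z_{t+2}−z̄) = 301.4444
γ_2 = 301.4444 / 9 = 33.494

33.494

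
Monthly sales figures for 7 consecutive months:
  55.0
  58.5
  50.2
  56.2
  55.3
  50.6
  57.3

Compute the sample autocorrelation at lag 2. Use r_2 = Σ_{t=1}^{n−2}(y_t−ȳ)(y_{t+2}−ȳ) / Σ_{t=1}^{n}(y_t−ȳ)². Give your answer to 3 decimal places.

-0.047

Mean ȳ = (55.0 + 58.5 + 50.2 + 56.2 + 55.3 + 50.6 + 57.3)/7 = 54.7286
Deviations from mean: 0.2714, 3.7714, -4.5286, 1.4714, 0.5714, -4.1286, 2.5714
Numerator Σ_{t=1}^{5}(y_t−ȳ)(y_{t+2}−ȳ) = -2.8731
Denominator Σ(y_t−ȳ)² = 60.9543
r_2 = -2.8731 / 60.9543 = -0.047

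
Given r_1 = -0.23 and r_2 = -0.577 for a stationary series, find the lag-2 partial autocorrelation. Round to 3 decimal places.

φ_{22} = (r_2 − r_1²) / (1 − r_1²)
r_1² = (-0.23)² = 0.0529
Numerator = -0.577 − 0.0529 = -0.6299; denominator = 1 − 0.0529 = 0.9471
φ_{22} = -0.6299 / 0.9471 = -0.665

-0.665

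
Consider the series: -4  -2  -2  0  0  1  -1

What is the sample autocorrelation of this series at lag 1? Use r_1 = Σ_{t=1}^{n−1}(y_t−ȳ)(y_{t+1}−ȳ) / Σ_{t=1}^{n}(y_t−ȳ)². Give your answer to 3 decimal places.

Mean ȳ = (-4 − 2 − 2 + 0 + 0 + 1 − 1)/7 = -1.1429
Deviations from mean: -2.8571, -0.8571, -0.8571, 1.1429, 1.1429, 2.1429, 0.1429
Σ(y_t−ȳ)(y_{t+1}−ȳ) = (2.4490) + (0.7347) + (-0.9796) + (1.3061) + (2.4490) + (0.3061) = 6.2653
Denominator Σ(y_t−ȳ)² = 16.8571
r_1 = 6.2653 / 16.8571 = 0.372

0.372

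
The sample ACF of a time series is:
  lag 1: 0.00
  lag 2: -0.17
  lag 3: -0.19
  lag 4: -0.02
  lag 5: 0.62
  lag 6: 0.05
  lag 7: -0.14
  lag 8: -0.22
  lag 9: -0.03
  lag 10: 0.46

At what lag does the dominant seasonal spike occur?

5

The largest autocorrelation is r_5 = 0.62, with a weaker echo at lag 10 (0.46); the remaining lags stay at or below 0.05.
The dominant spike at lag 5 indicates a seasonal period of 5.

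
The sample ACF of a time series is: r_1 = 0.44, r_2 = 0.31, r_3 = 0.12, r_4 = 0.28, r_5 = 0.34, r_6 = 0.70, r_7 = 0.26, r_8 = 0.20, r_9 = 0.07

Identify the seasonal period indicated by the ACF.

6

The largest autocorrelation is r_6 = 0.70; the remaining lags stay at or below 0.44. The elevated value at lag 1 (0.44), dropping to 0.31 at lag 2, reflects decaying short-term dependence rather than seasonality.
The dominant spike at lag 6 indicates a seasonal period of 6.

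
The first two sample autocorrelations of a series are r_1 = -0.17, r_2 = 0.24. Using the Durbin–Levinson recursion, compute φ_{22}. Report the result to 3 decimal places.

0.217

φ_{22} = (r_2 − r_1²) / (1 − r_1²)
r_1² = (-0.17)² = 0.0289
Numerator = 0.24 − 0.0289 = 0.2111; denominator = 1 − 0.0289 = 0.9711
φ_{22} = 0.2111 / 0.9711 = 0.217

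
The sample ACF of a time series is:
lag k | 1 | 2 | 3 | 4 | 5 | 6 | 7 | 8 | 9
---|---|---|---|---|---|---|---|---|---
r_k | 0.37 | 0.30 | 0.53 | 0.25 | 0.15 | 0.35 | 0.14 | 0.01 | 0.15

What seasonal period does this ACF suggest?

3

The largest autocorrelation is r_3 = 0.53; the remaining lags stay at or below 0.37. The elevated value at lag 1 (0.37), dropping to 0.30 at lag 2, reflects decaying short-term dependence rather than seasonality.
The dominant spike at lag 3 indicates a seasonal period of 3.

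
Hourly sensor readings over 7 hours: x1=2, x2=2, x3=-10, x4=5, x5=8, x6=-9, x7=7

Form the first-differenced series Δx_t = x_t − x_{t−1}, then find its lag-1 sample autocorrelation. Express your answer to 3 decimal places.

First differences Δx: 0, -12, 15, 3, -17, 16
Mean of differences = 0.8333
Numerator Σ(Δx_t−Δx̄)(Δx_{t+1}−Δx̄) = -449.5278
Denominator Σ(Δx_t−Δx̄)² = 918.8333
r_1(Δx) = -449.5278 / 918.8333 = -0.489

-0.489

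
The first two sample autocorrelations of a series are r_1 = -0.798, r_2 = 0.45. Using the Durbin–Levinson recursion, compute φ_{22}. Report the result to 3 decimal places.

-0.514

φ_{22} = (r_2 − r_1²) / (1 − r_1²)
r_1² = (-0.798)² = 0.636804
Numerator = 0.45 − 0.6368 = -0.1868; denominator = 1 − 0.6368 = 0.3632
φ_{22} = -0.1868 / 0.3632 = -0.514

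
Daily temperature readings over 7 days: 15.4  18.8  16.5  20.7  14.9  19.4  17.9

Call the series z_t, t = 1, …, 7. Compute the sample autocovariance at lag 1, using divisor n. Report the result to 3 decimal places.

-2.885

Mean z̄ = (15.4 + 18.8 + 16.5 + 20.7 + 14.9 + 19.4 + 17.9)/7 = 17.6571
Deviations: -2.2571, 1.1429, -1.1571, 3.0429, -2.7571, 1.7429, 0.2429
Σ_{t=1}^{6}(z_t−z̄)(z_{t+1}−z̄) = -20.1947
γ_1 = -20.1947 / 7 = -2.885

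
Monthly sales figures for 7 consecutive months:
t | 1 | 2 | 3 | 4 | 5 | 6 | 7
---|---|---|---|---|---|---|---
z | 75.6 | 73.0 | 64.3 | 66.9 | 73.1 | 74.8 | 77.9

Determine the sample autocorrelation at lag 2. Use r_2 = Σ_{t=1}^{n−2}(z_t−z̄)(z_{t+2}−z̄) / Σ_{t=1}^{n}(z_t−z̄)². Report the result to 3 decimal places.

-0.326

Mean z̄ = (75.6 + 73.0 + 64.3 + 66.9 + 73.1 + 74.8 + 77.9)/7 = 72.2286
Numerator Σ_{t=1}^{5}(z_t−z̄)(z_{t+2}−z̄) = -46.5102
Denominator Σ(z_t−z̄)² = 142.7543
r_2 = -46.5102 / 142.7543 = -0.326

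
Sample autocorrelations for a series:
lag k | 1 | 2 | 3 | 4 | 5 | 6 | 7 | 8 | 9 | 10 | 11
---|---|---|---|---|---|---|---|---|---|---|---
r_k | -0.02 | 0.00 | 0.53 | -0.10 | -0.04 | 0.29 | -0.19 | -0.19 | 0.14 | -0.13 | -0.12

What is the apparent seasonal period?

3

The largest autocorrelation is r_3 = 0.53, with a weaker echo at lag 6 (0.29); the remaining lags stay at or below 0.14.
The dominant spike at lag 3 indicates a seasonal period of 3.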